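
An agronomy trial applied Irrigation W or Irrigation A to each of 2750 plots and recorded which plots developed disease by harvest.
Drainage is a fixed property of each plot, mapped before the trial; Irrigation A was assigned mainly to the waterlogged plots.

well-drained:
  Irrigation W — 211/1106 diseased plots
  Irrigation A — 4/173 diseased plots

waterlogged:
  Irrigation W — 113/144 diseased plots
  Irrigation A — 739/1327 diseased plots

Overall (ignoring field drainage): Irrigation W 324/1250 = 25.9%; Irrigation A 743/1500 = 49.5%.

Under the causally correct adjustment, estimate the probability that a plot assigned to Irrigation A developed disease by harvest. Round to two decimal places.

0.31

Irrigation A is lower inside every field drainage stratum but Irrigation W is lower in aggregate. Whether to stratify depends on how field drainage relates to the irrigation.
Here field drainage is a common cause — it drives both which irrigation a case falls under and the outcome. The crude comparison mixes populations; the stratum-specific rates are the causally relevant ones.
Standardising Irrigation A to the population field drainage mix: 0.465·4/173 + 0.535·739/1327 = 0.309.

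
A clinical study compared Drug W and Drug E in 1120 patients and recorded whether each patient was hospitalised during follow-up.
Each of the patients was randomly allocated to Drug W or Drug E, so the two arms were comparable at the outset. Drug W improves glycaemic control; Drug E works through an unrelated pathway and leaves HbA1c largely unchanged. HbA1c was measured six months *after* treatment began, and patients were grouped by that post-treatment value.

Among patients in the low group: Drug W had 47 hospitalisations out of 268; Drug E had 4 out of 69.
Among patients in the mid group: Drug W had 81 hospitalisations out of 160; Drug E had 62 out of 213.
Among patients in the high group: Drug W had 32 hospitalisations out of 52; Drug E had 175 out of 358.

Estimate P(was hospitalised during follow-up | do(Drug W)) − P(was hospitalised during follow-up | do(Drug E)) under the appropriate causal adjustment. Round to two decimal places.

Drug E is lower inside every HbA1c stratum but Drug W is lower in aggregate. Whether to stratify depends on how HbA1c relates to the drug.
HbA1c is recorded after the drug and is itself shifted by it — it sits on the causal path from drug to outcome. Conditioning on a mediator would strip out part of the effect we want; the pooled comparison gives the total causal effect.
The causal difference is the pooled difference: 0.333 − 0.377 = -0.043.

-0.04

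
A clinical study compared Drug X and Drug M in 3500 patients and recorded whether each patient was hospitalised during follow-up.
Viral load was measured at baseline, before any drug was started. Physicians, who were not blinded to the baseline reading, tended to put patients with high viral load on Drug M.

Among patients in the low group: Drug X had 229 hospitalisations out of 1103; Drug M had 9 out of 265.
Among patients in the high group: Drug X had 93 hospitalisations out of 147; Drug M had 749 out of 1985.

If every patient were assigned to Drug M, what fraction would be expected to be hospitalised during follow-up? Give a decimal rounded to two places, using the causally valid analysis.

0.24

Here viral load is a common cause — it drives both which drug a case falls under and the outcome. The crude comparison mixes populations; the stratum-specific rates are the causally relevant ones.
Standardising Drug M to the population viral load mix: 0.391·9/265 + 0.609·749/1985 = 0.243.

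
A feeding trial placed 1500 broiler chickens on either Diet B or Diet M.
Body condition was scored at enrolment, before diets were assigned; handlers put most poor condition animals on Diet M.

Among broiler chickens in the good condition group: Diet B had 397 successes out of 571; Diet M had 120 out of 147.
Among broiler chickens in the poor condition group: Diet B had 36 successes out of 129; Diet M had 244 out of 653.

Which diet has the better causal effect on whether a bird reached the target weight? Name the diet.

Diet M

Within every starting body condition level Diet M has the higher rate, yet pooled Diet B does — Simpson's reversal.
The imbalance in starting body condition arose from how broiler chickens were allocated, not from anything the diet did; and starting body condition independently affects the outcome. The pooled gap is confounded — condition on starting body condition.
Within each level — good condition: 69.5% vs 81.6%; poor condition: 27.9% vs 37.4% — Diet M is higher every time.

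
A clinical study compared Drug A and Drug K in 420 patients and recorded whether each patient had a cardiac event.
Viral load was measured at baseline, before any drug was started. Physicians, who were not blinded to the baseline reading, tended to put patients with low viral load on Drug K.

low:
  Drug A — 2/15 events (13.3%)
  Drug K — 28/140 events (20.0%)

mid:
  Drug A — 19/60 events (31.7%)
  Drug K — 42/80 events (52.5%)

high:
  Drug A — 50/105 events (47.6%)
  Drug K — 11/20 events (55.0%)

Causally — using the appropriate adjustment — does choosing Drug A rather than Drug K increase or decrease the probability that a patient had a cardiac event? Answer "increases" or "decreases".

decreases

The stratified and pooled comparisons disagree (Drug A wins within each viral load; Drug K wins overall), so the answer turns on the causal role of viral load.
Viral load satisfies the back-door criterion: it is not a descendant of the drug, and it blocks the spurious path from drug to outcome. Adjusting for it (i.e., using the within-viral load rates) gives the causal effect.
Within each level — low: 13.3% vs 20.0%; mid: 31.7% vs 52.5%; high: 47.6% vs 55.0% — Drug A is lower every time.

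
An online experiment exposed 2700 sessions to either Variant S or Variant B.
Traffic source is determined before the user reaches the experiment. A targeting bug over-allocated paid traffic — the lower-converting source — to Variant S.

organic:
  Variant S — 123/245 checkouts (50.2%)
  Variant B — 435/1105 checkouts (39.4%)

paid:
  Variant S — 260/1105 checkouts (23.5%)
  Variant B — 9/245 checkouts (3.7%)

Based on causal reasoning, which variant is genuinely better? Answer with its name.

Traffic source is set before the variant has any effect — it is not caused by the variant — and it independently drives the outcome. That makes it a confounder, so the causal comparison is within traffic source levels.
Within each level — organic: 50.2% vs 39.4%; paid: 23.5% vs 3.7% — Variant S is higher every time.

Variant S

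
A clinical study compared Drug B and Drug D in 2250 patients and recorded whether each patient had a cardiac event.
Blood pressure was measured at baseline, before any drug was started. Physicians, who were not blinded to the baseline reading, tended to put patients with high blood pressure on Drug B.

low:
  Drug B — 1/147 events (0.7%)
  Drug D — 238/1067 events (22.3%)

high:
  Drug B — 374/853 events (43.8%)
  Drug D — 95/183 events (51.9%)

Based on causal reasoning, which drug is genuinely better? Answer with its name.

Here blood pressure is a common cause — it drives both which drug a case falls under and the outcome. The crude comparison mixes populations; the stratum-specific rates are the causally relevant ones.
Within each level — low: 0.7% vs 22.3%; high: 43.8% vs 51.9% — Drug B is lower every time.

Drug B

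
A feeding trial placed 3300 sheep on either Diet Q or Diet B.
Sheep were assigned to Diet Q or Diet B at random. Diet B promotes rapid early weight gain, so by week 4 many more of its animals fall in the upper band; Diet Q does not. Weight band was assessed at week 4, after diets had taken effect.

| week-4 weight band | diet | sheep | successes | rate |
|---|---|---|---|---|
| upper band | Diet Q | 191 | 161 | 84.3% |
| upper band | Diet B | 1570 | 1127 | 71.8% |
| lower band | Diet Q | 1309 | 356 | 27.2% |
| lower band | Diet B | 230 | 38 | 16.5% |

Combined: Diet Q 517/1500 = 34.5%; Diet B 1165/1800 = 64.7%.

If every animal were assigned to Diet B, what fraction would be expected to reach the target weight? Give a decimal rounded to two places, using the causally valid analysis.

Because the diet influences week-4 weight band, week-4 weight band is a post-treatment mediator, not a confounder. Stratifying on it would bias the estimate; the causal effect is the crude pooled difference.
So P(outcome | do(Diet B)) is just the pooled rate for Diet B: 1165/1800 = 0.647.

0.65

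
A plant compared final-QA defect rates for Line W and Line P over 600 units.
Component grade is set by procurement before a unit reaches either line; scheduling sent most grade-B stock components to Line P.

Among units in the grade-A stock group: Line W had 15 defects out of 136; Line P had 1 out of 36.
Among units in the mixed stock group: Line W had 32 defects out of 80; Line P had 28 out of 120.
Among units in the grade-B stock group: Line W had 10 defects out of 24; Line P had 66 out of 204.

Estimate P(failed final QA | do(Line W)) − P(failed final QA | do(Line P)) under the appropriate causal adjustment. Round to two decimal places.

+0.11

Component grade is set before the line has any effect — it is not caused by the line — and it independently drives the outcome. That makes it a confounder, so the causal comparison is within component grade levels.
Adjusting over the population distribution of component grade: 0.287·(0.110−0.028) + 0.333·(0.400−0.233) + 0.380·(0.417−0.324) = +0.115.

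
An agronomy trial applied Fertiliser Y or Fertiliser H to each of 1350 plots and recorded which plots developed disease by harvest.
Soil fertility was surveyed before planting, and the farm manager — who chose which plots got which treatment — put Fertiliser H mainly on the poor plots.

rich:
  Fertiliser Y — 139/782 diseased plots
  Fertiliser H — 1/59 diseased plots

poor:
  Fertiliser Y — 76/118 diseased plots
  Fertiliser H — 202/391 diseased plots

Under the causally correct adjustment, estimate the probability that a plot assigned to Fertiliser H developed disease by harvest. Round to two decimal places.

0.21

Here soil fertility is a common cause — it drives both which fertiliser a case falls under and the outcome. The crude comparison mixes populations; the stratum-specific rates are the causally relevant ones.
Standardising Fertiliser H to the population soil fertility mix: 0.623·1/59 + 0.377·202/391 = 0.205.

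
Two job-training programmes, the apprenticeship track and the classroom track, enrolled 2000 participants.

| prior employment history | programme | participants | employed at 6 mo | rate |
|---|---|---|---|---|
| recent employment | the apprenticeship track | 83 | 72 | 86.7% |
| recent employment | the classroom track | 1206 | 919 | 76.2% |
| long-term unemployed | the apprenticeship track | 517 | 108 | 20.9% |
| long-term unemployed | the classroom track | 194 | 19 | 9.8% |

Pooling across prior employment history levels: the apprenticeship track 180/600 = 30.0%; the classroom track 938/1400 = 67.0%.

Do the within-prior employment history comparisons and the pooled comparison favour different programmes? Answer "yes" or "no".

Within each prior employment history level (recent employment 86.7% vs 76.2%; long-term unemployed 20.9% vs 9.8%), the apprenticeship track has the higher rate every time. Pooled: 30.0% vs 67.0% — the classroom track has the higher rate overall. The two comparisons disagree.

yes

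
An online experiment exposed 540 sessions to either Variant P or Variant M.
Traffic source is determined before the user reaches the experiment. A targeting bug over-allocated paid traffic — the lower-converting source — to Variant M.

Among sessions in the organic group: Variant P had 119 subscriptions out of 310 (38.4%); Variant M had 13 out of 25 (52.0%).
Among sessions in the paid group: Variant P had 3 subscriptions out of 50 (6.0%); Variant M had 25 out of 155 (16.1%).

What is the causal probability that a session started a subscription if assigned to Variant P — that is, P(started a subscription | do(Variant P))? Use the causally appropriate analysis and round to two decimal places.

Variant M is higher inside every traffic source stratum but Variant P is higher in aggregate. Whether to stratify depends on how traffic source relates to the variant.
Since traffic source is a pre-existing factor (not a product of the variant) and it affects the outcome on its own, it is a confounder. The stratified rates, not the pooled rate, identify the causal effect.
Standardising Variant P to the population traffic source mix: 0.620·119/310 + 0.380·3/50 = 0.261.

0.26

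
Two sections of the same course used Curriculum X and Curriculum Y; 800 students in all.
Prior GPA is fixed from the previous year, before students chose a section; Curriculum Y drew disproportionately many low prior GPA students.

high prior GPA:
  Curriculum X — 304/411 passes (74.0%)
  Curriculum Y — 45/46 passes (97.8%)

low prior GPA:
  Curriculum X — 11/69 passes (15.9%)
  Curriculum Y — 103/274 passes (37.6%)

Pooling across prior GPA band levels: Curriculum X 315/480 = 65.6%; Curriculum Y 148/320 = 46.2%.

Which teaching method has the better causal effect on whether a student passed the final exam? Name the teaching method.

The stratified and pooled comparisons disagree (Curriculum Y wins within each prior GPA band; Curriculum X wins overall), so the answer turns on the causal role of prior GPA band.
Prior GPA band is set before the teaching method has any effect — it is not caused by the teaching method — and it independently drives the outcome. That makes it a confounder, so the causal comparison is within prior GPA band levels.
Within each level — high prior GPA: 74.0% vs 97.8%; low prior GPA: 15.9% vs 37.6% — Curriculum Y is higher every time.

Curriculum Y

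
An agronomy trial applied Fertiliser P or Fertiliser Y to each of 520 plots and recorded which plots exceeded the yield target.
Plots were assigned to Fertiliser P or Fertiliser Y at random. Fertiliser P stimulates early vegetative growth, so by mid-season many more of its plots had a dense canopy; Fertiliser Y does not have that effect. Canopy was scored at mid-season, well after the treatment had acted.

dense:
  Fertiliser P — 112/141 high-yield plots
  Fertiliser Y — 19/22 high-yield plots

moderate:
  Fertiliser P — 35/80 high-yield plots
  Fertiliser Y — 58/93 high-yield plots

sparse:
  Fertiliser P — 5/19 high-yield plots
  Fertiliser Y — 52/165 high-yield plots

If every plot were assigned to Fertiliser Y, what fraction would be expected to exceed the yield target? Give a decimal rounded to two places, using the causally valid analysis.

0.46

Mid-season canopy lies on the pathway fertiliser → mid-season canopy → outcome, so adjusting for it blocks the indirect effect. For the total causal effect of fertiliser, use the unadjusted pooled rates.
So P(outcome | do(Fertiliser Y)) is just the pooled rate for Fertiliser Y: 129/280 = 0.461.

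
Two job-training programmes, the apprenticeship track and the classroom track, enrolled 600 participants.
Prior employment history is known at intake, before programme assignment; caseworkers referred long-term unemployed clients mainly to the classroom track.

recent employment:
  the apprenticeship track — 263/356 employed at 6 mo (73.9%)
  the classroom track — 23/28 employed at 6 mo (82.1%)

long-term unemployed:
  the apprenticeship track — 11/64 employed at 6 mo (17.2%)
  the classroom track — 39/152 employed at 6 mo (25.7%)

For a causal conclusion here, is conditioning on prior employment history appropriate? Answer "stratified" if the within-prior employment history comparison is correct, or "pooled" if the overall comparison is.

stratified

the classroom track is higher inside every prior employment history stratum but the apprenticeship track is higher in aggregate. Whether to stratify depends on how prior employment history relates to the programme.
The imbalance in prior employment history arose from how participants were allocated, not from anything the programme did; and prior employment history independently affects the outcome. The pooled gap is confounded — condition on prior employment history.
Within each level — recent employment: 73.9% vs 82.1%; long-term unemployed: 17.2% vs 25.7% — the classroom track is higher every time.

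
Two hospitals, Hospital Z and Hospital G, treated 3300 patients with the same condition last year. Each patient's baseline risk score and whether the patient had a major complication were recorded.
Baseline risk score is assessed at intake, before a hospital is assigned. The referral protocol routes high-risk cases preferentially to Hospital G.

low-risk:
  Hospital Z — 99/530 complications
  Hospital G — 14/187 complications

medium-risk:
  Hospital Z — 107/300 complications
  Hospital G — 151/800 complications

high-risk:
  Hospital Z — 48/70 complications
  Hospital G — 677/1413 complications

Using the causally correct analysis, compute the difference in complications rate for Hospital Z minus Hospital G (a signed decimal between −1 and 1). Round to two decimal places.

+0.17

Baseline risk score differs across hospitals for reasons unrelated to any effect of the hospital itself, and it separately predicts the outcome — a classic confounder. We must compare within baseline risk score levels.
Adjusting over the population distribution of baseline risk score: 0.217·(0.187−0.075) + 0.333·(0.357−0.189) + 0.449·(0.686−0.479) = +0.173.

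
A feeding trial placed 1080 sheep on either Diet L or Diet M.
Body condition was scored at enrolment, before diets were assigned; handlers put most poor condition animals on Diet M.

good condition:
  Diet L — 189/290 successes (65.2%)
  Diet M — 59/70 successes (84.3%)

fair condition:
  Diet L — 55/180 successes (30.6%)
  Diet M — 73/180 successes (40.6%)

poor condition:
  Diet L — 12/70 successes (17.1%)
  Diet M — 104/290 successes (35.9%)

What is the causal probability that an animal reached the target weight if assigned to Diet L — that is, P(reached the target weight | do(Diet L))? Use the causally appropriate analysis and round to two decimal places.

0.38

Nothing the diet does changes starting body condition; the imbalance is an allocation artefact. With starting body condition also predicting the outcome, the pooled figure is confounded, and the within-stratum comparison is the causal one.
Standardising Diet L to the population starting body condition mix: 0.333·189/290 + 0.333·55/180 + 0.333·12/70 = 0.376.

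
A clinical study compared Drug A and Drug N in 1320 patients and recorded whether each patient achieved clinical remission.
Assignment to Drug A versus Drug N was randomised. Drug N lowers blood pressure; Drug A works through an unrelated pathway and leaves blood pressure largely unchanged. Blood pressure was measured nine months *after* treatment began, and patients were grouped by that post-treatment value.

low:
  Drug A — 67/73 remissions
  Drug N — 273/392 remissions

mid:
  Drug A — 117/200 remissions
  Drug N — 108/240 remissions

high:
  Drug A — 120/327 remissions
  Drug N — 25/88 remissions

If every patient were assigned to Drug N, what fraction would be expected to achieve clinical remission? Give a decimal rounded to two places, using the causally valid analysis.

Blood pressure is recorded after the drug and is itself shifted by it — it sits on the causal path from drug to outcome. Conditioning on a mediator would strip out part of the effect we want; the pooled comparison gives the total causal effect.
So P(outcome | do(Drug N)) is just the pooled rate for Drug N: 406/720 = 0.564.

0.56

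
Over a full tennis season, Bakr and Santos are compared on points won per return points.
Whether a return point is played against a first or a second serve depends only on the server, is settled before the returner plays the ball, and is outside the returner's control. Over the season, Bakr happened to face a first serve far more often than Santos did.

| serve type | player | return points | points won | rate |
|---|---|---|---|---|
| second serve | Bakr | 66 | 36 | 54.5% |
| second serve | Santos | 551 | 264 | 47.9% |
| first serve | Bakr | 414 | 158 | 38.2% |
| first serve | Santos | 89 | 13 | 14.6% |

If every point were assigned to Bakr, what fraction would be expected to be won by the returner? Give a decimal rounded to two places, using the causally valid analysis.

Serve type satisfies the back-door criterion: it is not a descendant of the player, and it blocks the spurious path from player to outcome. Adjusting for it (i.e., using the within-serve type rates) gives the causal effect.
Standardising Bakr to the population serve type mix: 0.551·36/66 + 0.449·158/414 = 0.472.

0.47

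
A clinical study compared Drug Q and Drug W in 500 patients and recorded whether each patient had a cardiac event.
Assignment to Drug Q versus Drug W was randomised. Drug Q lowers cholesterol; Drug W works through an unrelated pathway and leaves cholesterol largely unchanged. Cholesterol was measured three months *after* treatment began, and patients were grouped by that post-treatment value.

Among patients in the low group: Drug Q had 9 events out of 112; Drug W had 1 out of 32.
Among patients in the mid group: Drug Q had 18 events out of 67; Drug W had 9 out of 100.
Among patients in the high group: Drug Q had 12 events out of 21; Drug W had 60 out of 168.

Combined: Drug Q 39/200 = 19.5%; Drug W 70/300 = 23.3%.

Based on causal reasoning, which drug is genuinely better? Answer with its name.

Because the drug influences cholesterol, cholesterol is a post-treatment mediator, not a confounder. Stratifying on it would bias the estimate; the causal effect is the crude pooled difference.
Pooled: Drug Q 19.5% vs Drug W 23.3%; Drug Q is lower overall.

Drug Q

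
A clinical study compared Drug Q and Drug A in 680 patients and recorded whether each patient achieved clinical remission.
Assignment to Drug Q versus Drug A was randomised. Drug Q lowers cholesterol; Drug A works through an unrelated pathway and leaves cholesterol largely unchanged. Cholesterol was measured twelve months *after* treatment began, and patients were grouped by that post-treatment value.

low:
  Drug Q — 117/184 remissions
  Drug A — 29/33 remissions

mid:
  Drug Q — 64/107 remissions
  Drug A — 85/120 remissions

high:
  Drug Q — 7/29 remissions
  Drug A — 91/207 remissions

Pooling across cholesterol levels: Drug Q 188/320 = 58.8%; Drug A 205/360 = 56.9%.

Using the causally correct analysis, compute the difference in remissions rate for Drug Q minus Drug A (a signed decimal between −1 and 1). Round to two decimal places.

Cholesterol is recorded after the drug and is itself shifted by it — it sits on the causal path from drug to outcome. Conditioning on a mediator would strip out part of the effect we want; the pooled comparison gives the total causal effect.
The causal difference is the pooled difference: 0.588 − 0.569 = +0.018.

+0.02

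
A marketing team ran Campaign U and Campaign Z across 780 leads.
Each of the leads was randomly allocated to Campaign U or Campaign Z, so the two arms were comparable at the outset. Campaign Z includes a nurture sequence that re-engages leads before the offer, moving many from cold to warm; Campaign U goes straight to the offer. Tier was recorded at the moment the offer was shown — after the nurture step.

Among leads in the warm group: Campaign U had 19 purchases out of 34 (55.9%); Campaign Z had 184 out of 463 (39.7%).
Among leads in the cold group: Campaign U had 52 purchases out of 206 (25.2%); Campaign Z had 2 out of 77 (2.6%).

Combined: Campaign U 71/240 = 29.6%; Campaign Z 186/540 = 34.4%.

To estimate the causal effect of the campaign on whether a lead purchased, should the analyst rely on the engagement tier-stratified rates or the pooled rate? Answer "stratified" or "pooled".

pooled

Campaign U is higher inside every engagement tier stratum but Campaign Z is higher in aggregate. Whether to stratify depends on how engagement tier relates to the campaign.
Engagement tier lies on the pathway campaign → engagement tier → outcome, so adjusting for it blocks the indirect effect. For the total causal effect of campaign, use the unadjusted pooled rates.
Pooled: Campaign U 29.6% vs Campaign Z 34.4%; Campaign Z is higher overall.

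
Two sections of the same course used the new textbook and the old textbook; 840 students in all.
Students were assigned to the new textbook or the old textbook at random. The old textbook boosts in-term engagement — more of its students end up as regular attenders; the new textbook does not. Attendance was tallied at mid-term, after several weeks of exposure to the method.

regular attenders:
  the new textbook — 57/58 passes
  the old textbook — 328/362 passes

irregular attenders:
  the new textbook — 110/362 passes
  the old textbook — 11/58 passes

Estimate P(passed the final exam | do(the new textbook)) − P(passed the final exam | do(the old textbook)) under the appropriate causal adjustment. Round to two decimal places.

Mid-term attendance is recorded after the teaching method and is itself shifted by it — it sits on the causal path from teaching method to outcome. Conditioning on a mediator would strip out part of the effect we want; the pooled comparison gives the total causal effect.
The causal difference is the pooled difference: 0.398 − 0.807 = -0.410.

-0.41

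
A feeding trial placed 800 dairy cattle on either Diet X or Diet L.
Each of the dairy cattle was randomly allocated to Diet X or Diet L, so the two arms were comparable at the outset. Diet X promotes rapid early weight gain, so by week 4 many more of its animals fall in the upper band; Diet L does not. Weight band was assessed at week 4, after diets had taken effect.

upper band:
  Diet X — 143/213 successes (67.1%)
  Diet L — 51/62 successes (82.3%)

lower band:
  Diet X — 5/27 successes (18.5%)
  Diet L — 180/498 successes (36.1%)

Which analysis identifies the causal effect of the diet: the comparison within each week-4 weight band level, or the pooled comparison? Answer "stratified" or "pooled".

Week-4 weight band is recorded after the diet and is itself shifted by it — it sits on the causal path from diet to outcome. Conditioning on a mediator would strip out part of the effect we want; the pooled comparison gives the total causal effect.
Pooled: Diet X 61.7% vs Diet L 41.2%; Diet X is higher overall.

pooled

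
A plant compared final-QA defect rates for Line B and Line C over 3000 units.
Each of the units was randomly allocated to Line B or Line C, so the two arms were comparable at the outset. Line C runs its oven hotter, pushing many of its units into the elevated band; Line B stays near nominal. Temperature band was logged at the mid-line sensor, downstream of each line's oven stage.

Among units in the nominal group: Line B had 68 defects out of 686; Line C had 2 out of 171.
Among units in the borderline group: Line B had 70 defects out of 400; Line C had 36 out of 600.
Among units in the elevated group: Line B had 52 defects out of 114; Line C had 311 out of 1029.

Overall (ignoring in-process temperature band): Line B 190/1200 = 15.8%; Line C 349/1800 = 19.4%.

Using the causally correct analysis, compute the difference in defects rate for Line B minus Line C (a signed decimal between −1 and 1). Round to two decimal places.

-0.04

In-process temperature band is downstream of the line. One should not condition on a consequence of treatment, so the overall rates are the right comparison.
The causal difference is the pooled difference: 0.158 − 0.194 = -0.036.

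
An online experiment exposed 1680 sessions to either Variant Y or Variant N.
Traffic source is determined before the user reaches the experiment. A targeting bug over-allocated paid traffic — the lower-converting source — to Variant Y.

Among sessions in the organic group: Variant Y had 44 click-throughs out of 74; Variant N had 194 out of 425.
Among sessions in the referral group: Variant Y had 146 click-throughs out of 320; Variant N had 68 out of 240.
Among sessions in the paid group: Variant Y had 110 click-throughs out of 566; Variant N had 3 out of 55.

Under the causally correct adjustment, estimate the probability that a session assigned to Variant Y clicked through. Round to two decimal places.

0.40

Traffic source differs across variants for reasons unrelated to any effect of the variant itself, and it separately predicts the outcome — a classic confounder. We must compare within traffic source levels.
Standardising Variant Y to the population traffic source mix: 0.297·44/74 + 0.333·146/320 + 0.370·110/566 = 0.401.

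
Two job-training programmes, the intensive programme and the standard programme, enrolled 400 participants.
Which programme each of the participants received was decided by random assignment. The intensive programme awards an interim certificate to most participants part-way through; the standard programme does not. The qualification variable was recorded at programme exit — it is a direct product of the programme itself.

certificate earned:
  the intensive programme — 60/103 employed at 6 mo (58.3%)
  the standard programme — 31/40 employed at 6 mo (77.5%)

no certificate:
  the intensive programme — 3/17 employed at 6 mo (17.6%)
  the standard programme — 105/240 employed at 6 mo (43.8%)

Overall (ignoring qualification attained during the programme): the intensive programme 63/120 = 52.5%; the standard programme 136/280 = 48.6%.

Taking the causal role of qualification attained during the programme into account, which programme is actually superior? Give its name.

the intensive programme

Within every qualification attained during the programme level the standard programme has the higher rate, yet pooled the intensive programme does — Simpson's reversal.
Qualification attained during the programme is recorded after the programme and is itself shifted by it — it sits on the causal path from programme to outcome. Conditioning on a mediator would strip out part of the effect we want; the pooled comparison gives the total causal effect.
Pooled: the intensive programme 52.5% vs the standard programme 48.6%; the intensive programme is higher overall.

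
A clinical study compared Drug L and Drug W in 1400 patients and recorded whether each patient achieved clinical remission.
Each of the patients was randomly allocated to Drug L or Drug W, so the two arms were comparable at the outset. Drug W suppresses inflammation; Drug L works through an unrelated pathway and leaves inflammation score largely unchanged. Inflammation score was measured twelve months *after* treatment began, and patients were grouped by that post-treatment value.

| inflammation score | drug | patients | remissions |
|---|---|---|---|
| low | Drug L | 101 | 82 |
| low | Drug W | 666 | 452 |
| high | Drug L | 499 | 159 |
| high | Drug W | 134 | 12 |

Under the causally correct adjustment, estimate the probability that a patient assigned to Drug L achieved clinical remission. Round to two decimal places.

Inflammation score here is a post-treatment variable shaped by the drug; conditioning on it would introduce bias rather than remove it. The overall comparison is the causal one.
So P(outcome | do(Drug L)) is just the pooled rate for Drug L: 241/600 = 0.402.

0.40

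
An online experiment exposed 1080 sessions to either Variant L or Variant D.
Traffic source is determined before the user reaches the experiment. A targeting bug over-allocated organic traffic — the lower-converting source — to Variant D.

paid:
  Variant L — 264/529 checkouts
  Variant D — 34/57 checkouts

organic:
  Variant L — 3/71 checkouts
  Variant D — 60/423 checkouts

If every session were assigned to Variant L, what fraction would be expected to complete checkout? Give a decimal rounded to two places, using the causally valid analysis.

0.29

The stratified and pooled comparisons disagree (Variant D wins within each traffic source; Variant L wins overall), so the answer turns on the causal role of traffic source.
Traffic source satisfies the back-door criterion: it is not a descendant of the variant, and it blocks the spurious path from variant to outcome. Adjusting for it (i.e., using the within-traffic source rates) gives the causal effect.
Standardising Variant L to the population traffic source mix: 0.543·264/529 + 0.457·3/71 = 0.290.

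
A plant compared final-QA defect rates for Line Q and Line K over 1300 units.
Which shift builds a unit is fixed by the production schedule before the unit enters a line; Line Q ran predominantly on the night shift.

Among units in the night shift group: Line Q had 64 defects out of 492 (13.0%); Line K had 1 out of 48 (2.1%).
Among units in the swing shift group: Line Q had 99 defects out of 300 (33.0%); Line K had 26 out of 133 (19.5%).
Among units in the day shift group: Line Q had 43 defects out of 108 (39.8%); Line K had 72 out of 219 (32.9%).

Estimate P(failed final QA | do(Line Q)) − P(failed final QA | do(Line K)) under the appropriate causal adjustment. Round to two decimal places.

+0.11

Within every shift level Line K has the lower rate, yet pooled Line Q does — Simpson's reversal.
Here shift is a common cause — it drives both which line a case falls under and the outcome. The crude comparison mixes populations; the stratum-specific rates are the causally relevant ones.
Adjusting over the population distribution of shift: 0.415·(0.130−0.021) + 0.333·(0.330−0.195) + 0.252·(0.398−0.329) = +0.108.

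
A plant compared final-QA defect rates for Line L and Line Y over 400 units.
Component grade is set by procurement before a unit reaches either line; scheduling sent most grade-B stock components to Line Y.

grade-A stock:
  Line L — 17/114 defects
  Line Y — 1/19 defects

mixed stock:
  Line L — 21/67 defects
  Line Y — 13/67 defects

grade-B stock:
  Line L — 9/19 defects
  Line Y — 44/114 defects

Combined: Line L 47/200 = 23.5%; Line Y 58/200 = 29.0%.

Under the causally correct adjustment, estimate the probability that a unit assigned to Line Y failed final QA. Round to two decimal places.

0.21

Component grade differs across lines for reasons unrelated to any effect of the line itself, and it separately predicts the outcome — a classic confounder. We must compare within component grade levels.
Standardising Line Y to the population component grade mix: 0.333·1/19 + 0.335·13/67 + 0.333·44/114 = 0.211.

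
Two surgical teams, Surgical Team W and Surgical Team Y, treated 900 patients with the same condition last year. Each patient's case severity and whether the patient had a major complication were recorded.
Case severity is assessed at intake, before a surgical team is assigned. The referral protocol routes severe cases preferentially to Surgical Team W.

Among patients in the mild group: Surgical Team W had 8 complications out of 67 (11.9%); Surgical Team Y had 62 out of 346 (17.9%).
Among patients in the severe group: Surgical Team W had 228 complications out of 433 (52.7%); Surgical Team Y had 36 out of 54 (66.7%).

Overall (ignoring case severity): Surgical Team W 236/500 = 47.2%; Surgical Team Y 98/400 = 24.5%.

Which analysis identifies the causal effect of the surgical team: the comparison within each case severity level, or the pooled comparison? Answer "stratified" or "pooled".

The case severity-specific comparison favours Surgical Team W throughout, but the pooled figures favour Surgical Team Y. The question is whether to condition on case severity.
Case severity is set before the surgical team has any effect — it is not caused by the surgical team — and it independently drives the outcome. That makes it a confounder, so the causal comparison is within case severity levels.
Within each level — mild: 11.9% vs 17.9%; severe: 52.7% vs 66.7% — Surgical Team W is lower every time.

stratified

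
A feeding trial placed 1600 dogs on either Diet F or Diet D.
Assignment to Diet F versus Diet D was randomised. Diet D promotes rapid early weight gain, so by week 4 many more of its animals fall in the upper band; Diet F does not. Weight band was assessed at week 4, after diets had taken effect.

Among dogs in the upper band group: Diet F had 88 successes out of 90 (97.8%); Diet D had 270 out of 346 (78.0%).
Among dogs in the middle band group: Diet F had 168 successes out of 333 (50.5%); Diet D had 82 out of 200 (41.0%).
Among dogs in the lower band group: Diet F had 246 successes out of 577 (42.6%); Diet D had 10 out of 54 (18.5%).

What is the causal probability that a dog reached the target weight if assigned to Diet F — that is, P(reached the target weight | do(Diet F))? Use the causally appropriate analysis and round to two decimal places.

0.50

Diet F is higher inside every week-4 weight band stratum but Diet D is higher in aggregate. Whether to stratify depends on how week-4 weight band relates to the diet.
Week-4 weight band lies on the pathway diet → week-4 weight band → outcome, so adjusting for it blocks the indirect effect. For the total causal effect of diet, use the unadjusted pooled rates.
So P(outcome | do(Diet F)) is just the pooled rate for Diet F: 502/1000 = 0.502.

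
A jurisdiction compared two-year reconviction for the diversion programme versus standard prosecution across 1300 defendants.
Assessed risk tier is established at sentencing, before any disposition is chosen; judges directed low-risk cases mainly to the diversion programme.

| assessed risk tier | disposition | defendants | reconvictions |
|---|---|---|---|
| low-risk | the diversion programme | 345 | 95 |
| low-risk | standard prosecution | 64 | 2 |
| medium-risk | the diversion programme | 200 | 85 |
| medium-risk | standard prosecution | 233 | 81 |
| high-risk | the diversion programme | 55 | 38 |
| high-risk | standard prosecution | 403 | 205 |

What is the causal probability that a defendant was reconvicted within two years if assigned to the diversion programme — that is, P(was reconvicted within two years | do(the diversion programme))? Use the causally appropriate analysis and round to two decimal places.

0.47

Here assessed risk tier is a common cause — it drives both which disposition a case falls under and the outcome. The crude comparison mixes populations; the stratum-specific rates are the causally relevant ones.
Standardising the diversion programme to the population assessed risk tier mix: 0.315·95/345 + 0.333·85/200 + 0.352·38/55 = 0.472.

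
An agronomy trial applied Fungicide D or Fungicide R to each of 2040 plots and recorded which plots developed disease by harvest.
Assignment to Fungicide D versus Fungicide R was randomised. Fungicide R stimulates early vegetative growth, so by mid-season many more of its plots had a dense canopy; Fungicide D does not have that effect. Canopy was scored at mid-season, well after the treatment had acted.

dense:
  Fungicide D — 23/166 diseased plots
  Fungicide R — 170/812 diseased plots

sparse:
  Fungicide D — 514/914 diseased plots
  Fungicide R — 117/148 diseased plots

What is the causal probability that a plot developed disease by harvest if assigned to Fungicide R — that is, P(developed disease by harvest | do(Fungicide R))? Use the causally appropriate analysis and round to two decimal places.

0.30

Because the fungicide influences mid-season canopy, mid-season canopy is a post-treatment mediator, not a confounder. Stratifying on it would bias the estimate; the causal effect is the crude pooled difference.
So P(outcome | do(Fungicide R)) is just the pooled rate for Fungicide R: 287/960 = 0.299.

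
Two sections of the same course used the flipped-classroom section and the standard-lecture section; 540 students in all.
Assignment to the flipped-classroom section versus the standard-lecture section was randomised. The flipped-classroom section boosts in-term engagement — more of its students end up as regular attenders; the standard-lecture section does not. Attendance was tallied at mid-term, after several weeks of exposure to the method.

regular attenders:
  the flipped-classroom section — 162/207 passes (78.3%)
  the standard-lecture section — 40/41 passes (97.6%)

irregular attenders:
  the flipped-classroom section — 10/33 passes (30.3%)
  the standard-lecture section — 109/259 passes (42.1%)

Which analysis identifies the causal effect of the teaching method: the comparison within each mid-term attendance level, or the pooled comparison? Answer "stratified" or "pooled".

Mid-term attendance is downstream of the teaching method. One should not condition on a consequence of treatment, so the overall rates are the right comparison.
Pooled: the flipped-classroom section 71.7% vs the standard-lecture section 49.7%; the flipped-classroom section is higher overall.

pooled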